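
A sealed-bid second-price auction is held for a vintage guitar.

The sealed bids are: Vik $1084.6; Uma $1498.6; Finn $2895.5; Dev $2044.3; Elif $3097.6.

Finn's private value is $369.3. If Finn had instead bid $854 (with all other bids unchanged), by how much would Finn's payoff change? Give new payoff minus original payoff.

The highest bid among the other bidders is $3097.6; Finn's bid doesn't change that.
Original bid $2895.5: Finn is not highest (top rival bid is $3097.6); payoff $0.
Alternative bid $854: Finn is not highest (top rival bid is $3097.6); payoff $0.
Change in payoff = $0 − ($0) = $0.

$0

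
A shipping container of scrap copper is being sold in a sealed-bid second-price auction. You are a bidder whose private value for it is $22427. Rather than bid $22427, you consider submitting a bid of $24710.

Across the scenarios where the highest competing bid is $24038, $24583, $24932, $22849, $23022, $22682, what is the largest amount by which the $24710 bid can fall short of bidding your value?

$2156

$24038: truthful gives $0, deviation gives −$1611 → loss $1611.
$24583: truthful gives $0, deviation gives −$2156 → loss $2156.
$24932: same outcome either way → loss $0.
$22849: truthful gives $0, deviation gives −$422 → loss $422.
$23022: truthful gives $0, deviation gives −$595 → loss $595.
$22682: truthful gives $0, deviation gives −$255 → loss $255.
Maximum loss: $2156.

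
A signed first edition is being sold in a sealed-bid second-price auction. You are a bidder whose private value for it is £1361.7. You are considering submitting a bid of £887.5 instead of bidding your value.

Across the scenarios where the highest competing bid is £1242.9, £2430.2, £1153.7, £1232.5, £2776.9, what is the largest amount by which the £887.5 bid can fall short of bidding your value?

£208

£1242.9: truthful gives £118.8, deviation gives £0 → loss £118.8.
£2430.2: same outcome either way → loss £0.
£1153.7: truthful gives £208, deviation gives £0 → loss £208.
£1232.5: truthful gives £129.2, deviation gives £0 → loss £129.2.
£2776.9: same outcome either way → loss £0.
Maximum loss: £208.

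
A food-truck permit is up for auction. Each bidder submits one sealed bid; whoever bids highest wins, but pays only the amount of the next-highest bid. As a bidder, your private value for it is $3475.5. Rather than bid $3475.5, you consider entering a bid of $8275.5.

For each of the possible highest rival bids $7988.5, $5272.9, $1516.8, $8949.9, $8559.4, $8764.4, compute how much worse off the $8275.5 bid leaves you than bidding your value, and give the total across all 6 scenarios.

The deviation costs you only when the competing bid falls strictly between $3475.5 and $8275.5; elsewhere both bids give the same outcome.
$7988.5: truthful payoff $0, deviation payoff −$4513 → loss $4513.
$5272.9: truthful payoff $0, deviation payoff −$1797.4 → loss $1797.4.
$1516.8: outcomes coincide → loss $0.
$8949.9: outcomes coincide → loss $0.
$8559.4: outcomes coincide → loss $0.
$8764.4: outcomes coincide → loss $0.
Total loss = $4513 + $1797.4 = $6310.4.

$6310.4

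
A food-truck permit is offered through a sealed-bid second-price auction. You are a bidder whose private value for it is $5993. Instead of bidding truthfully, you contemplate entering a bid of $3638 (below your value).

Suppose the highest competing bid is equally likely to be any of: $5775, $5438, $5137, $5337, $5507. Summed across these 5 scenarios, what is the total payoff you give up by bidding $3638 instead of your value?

$2771

The deviation costs you only when the competing bid falls strictly between $3638 and $5993; elsewhere both bids give the same outcome.
$5775: truthful payoff $218, deviation payoff $0 → loss $218.
$5438: truthful payoff $555, deviation payoff $0 → loss $555.
$5137: truthful payoff $856, deviation payoff $0 → loss $856.
$5337: truthful payoff $656, deviation payoff $0 → loss $656.
$5507: truthful payoff $486, deviation payoff $0 → loss $486.
Total loss = $218 + $555 + $856 + $656 + $486 = $2771.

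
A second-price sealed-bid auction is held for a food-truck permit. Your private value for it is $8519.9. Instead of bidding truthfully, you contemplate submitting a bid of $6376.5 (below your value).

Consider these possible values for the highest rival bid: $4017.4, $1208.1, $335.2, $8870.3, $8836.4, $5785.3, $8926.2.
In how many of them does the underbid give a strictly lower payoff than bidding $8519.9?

The deviation hurts exactly when the highest competing bid lies strictly between $6376.5 and $8519.9 — underbidding then forfeits a profitable win.
$4017.4: below both → same outcome either way.
$1208.1: below both → same outcome either way.
$335.2: below both → same outcome either way.
$8870.3: above both → same outcome either way.
$8836.4: above both → same outcome either way.
$5785.3: below both → same outcome either way.
$8926.2: above both → same outcome either way.
Count: 0.

0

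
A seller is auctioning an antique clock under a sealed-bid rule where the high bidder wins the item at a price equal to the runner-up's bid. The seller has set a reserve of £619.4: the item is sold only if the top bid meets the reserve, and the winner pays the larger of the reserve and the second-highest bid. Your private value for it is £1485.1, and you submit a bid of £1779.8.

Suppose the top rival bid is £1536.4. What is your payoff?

−£51.3

Your bid £1779.8 is the highest and exceeds the reserve.
Price = max(second-highest bid, reserve) = max(£1536.4, £619.4) = £1536.4.
Payoff = £1485.1 − £1536.4 = −£51.3.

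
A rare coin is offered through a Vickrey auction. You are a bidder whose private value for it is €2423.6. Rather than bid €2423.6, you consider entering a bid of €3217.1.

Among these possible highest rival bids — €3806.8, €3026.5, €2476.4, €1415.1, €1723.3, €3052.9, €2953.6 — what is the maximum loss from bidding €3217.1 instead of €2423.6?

€629.3

€3806.8: same outcome either way → loss €0.
€3026.5: truthful gives €0, deviation gives −€602.9 → loss €602.9.
€2476.4: truthful gives €0, deviation gives −€52.8 → loss €52.8.
€1415.1: same outcome either way → loss €0.
€1723.3: same outcome either way → loss €0.
€3052.9: truthful gives €0, deviation gives −€629.3 → loss €629.3.
€2953.6: truthful gives €0, deviation gives −€530 → loss €530.
Maximum loss: €629.3.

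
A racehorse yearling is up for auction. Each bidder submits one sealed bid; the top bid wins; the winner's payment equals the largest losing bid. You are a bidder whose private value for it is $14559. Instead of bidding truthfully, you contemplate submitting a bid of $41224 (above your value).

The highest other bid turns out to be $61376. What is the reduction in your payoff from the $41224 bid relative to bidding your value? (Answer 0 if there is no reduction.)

$0

Bidding your value $14559: you lose (since $14559 < $61376). Payoff $0.
Bidding $41224: you lose. Payoff $0.
Difference = $0 − $0 = $0; both bids lead to the same outcome because the competing bid is above both your value and your alternative bid.
In a second-price auction your bid sets only whether you win, not what you pay, so bidding your true value is weakly dominant.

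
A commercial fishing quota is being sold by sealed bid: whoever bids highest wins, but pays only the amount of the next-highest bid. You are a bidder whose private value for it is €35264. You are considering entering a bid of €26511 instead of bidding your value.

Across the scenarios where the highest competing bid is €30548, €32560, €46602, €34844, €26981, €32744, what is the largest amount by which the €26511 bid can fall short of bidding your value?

€8283

€30548: truthful gives €4716, deviation gives €0 → loss €4716.
€32560: truthful gives €2704, deviation gives €0 → loss €2704.
€46602: same outcome either way → loss €0.
€34844: truthful gives €420, deviation gives €0 → loss €420.
€26981: truthful gives €8283, deviation gives €0 → loss €8283.
€32744: truthful gives €2520, deviation gives €0 → loss €2520.
Maximum loss: €8283.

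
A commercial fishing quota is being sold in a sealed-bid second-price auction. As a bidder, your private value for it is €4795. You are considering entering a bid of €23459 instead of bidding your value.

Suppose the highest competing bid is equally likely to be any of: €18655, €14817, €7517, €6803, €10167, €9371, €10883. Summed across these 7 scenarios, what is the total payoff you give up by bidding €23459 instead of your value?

€44648

The deviation costs you only when the competing bid falls strictly between €4795 and €23459; elsewhere both bids give the same outcome.
€18655: truthful payoff €0, deviation payoff −€13860 → loss €13860.
€14817: truthful payoff €0, deviation payoff −€10022 → loss €10022.
€7517: truthful payoff €0, deviation payoff −€2722 → loss €2722.
€6803: truthful payoff €0, deviation payoff −€2008 → loss €2008.
€10167: truthful payoff €0, deviation payoff −€5372 → loss €5372.
€9371: truthful payoff €0, deviation payoff −€4576 → loss €4576.
€10883: truthful payoff €0, deviation payoff −€6088 → loss €6088.
Total loss = €13860 + €10022 + €2722 + €2008 + €5372 + €4576 + €6088 = €44648.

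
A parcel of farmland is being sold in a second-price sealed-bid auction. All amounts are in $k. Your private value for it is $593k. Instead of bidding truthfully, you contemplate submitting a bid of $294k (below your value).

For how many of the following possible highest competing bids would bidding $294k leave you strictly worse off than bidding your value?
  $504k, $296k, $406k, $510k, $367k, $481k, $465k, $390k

The deviation hurts exactly when the highest competing bid lies strictly between $294k and $593k — underbidding then forfeits a profitable win.
$504k: inside the interval → strictly worse (loss $89k).
$296k: inside the interval → strictly worse (loss $297k).
$406k: inside the interval → strictly worse (loss $187k).
$510k: inside the interval → strictly worse (loss $83k).
$367k: inside the interval → strictly worse (loss $226k).
$481k: inside the interval → strictly worse (loss $112k).
$465k: inside the interval → strictly worse (loss $128k).
$390k: inside the interval → strictly worse (loss $203k).
Count: 8.

8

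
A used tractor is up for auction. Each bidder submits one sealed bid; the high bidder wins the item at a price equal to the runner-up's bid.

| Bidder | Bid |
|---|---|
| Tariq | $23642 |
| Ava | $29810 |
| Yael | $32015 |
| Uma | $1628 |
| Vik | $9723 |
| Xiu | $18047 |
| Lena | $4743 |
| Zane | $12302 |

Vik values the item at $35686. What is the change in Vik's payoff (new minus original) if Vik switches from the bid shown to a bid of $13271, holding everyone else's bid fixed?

The highest bid among the other bidders is $32015; Vik's bid doesn't change that.
Original bid $9723: Vik is not highest (top rival bid is $32015); payoff $0.
Alternative bid $13271: Vik is not highest (top rival bid is $32015); payoff $0.
Change in payoff = $0 − ($0) = $0.

$0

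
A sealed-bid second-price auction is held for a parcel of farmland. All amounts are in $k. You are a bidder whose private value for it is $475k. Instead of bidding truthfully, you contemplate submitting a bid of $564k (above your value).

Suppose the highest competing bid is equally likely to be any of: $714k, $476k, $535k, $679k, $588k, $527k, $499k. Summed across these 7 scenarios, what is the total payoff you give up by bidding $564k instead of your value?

$137k

The deviation costs you only when the competing bid falls strictly between $475k and $564k; elsewhere both bids give the same outcome.
$714k: outcomes coincide → loss $0k.
$476k: truthful payoff $0k, deviation payoff −$1k → loss $1k.
$535k: truthful payoff $0k, deviation payoff −$60k → loss $60k.
$679k: outcomes coincide → loss $0k.
$588k: outcomes coincide → loss $0k.
$527k: truthful payoff $0k, deviation payoff −$52k → loss $52k.
$499k: truthful payoff $0k, deviation payoff −$24k → loss $24k.
Total loss = $1k + $60k + $52k + $24k = $137k.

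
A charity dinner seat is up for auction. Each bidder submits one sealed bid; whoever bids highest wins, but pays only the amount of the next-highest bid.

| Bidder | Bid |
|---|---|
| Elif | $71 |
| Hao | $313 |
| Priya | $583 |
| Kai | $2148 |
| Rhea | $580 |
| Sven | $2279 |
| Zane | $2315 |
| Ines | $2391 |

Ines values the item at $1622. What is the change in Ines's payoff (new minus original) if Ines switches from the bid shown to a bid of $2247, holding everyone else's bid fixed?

The highest bid among the other bidders is $2315; Ines's bid doesn't change that.
Original bid $2391: Ines is highest, pays the top rival bid $2315; payoff $1622 − $2315 = −$693.
Alternative bid $2247: Ines is not highest (top rival bid is $2315); payoff $0.
Change in payoff = $0 − (−$693) = $693.

$693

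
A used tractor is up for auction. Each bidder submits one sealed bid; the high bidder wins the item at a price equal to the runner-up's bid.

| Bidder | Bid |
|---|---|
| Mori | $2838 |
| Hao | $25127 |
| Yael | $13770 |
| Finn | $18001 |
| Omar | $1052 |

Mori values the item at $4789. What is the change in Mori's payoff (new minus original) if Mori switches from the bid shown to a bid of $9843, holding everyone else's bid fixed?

The highest bid among the other bidders is $25127; Mori's bid doesn't change that.
Original bid $2838: Mori is not highest (top rival bid is $25127); payoff $0.
Alternative bid $9843: Mori is not highest (top rival bid is $25127); payoff $0.
Change in payoff = $0 − ($0) = $0.

$0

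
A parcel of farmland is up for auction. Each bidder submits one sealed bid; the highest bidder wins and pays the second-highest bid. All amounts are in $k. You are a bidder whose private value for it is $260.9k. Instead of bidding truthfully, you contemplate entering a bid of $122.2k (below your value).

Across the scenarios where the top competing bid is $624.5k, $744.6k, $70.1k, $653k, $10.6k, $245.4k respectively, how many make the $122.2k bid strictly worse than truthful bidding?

The deviation hurts exactly when the highest competing bid lies strictly between $122.2k and $260.9k — underbidding then forfeits a profitable win.
$624.5k: above both → same outcome either way.
$744.6k: above both → same outcome either way.
$70.1k: below both → same outcome either way.
$653k: above both → same outcome either way.
$10.6k: below both → same outcome either way.
$245.4k: inside the interval → strictly worse (loss $15.5k).
Count: 1.

1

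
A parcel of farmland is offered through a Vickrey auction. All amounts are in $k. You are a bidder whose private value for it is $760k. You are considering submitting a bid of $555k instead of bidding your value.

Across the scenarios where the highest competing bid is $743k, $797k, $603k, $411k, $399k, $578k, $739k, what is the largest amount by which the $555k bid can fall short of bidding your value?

$182k

$743k: truthful gives $17k, deviation gives $0k → loss $17k.
$797k: same outcome either way → loss $0k.
$603k: truthful gives $157k, deviation gives $0k → loss $157k.
$411k: same outcome either way → loss $0k.
$399k: same outcome either way → loss $0k.
$578k: truthful gives $182k, deviation gives $0k → loss $182k.
$739k: truthful gives $21k, deviation gives $0k → loss $21k.
Maximum loss: $182k.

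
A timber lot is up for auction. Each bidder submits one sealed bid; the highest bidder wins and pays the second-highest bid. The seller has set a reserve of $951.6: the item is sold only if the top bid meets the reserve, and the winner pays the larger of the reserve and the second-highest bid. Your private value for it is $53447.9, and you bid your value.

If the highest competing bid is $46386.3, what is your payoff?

$7061.6

Your bid $53447.9 is the highest and exceeds the reserve.
Price = max(second-highest bid, reserve) = max($46386.3, $951.6) = $46386.3.
Payoff = $53447.9 − $46386.3 = $7061.6.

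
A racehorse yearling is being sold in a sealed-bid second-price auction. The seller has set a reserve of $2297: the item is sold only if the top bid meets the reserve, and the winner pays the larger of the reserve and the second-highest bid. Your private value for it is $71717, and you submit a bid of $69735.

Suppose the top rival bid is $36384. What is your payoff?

$35333

Your bid $69735 is the highest and exceeds the reserve.
Price = max(second-highest bid, reserve) = max($36384, $2297) = $36384.
Payoff = $71717 − $36384 = $35333.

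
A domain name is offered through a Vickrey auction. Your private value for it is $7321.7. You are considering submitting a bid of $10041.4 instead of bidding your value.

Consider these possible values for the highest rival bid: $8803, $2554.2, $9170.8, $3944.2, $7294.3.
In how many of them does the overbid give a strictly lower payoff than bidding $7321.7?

2

The deviation hurts exactly when the highest competing bid lies strictly between $7321.7 and $10041.4 — overbidding then wins at a price above your value.
$8803: inside the interval → strictly worse (loss $1481.3).
$2554.2: below both → same outcome either way.
$9170.8: inside the interval → strictly worse (loss $1849.1).
$3944.2: below both → same outcome either way.
$7294.3: below both → same outcome either way.
Count: 2.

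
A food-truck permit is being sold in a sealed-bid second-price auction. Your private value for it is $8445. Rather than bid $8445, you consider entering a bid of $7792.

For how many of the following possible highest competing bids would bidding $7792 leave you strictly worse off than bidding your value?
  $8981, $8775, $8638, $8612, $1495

0

The deviation hurts exactly when the highest competing bid lies strictly between $7792 and $8445 — underbidding then forfeits a profitable win.
$8981: above both → same outcome either way.
$8775: above both → same outcome either way.
$8638: above both → same outcome either way.
$8612: above both → same outcome either way.
$1495: below both → same outcome either way.
Count: 0.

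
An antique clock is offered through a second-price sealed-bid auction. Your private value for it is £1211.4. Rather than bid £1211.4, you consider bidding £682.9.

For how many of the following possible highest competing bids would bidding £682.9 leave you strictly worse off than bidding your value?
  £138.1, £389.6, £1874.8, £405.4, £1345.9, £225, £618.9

0

The deviation hurts exactly when the highest competing bid lies strictly between £682.9 and £1211.4 — underbidding then forfeits a profitable win.
£138.1: below both → same outcome either way.
£389.6: below both → same outcome either way.
£1874.8: above both → same outcome either way.
£405.4: below both → same outcome either way.
£1345.9: above both → same outcome either way.
£225: below both → same outcome either way.
£618.9: below both → same outcome either way.
Count: 0.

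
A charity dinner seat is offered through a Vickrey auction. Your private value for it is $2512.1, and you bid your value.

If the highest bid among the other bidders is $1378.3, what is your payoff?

Your bid $2512.1 exceeds the highest competing bid $1378.3, so you win.
In a second-price auction the winner pays the second-highest bid, $1378.3.
Payoff = value − price = $2512.1 − $1378.3 = $1133.8.

$1133.8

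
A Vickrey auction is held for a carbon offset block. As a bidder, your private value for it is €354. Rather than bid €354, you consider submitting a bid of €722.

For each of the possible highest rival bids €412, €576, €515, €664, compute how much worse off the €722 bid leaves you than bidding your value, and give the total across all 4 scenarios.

The deviation costs you only when the competing bid falls strictly between €354 and €722; elsewhere both bids give the same outcome.
€412: truthful payoff €0, deviation payoff −€58 → loss €58.
€576: truthful payoff €0, deviation payoff −€222 → loss €222.
€515: truthful payoff €0, deviation payoff −€161 → loss €161.
€664: truthful payoff €0, deviation payoff −€310 → loss €310.
Total loss = €58 + €222 + €161 + €310 = €751.

€751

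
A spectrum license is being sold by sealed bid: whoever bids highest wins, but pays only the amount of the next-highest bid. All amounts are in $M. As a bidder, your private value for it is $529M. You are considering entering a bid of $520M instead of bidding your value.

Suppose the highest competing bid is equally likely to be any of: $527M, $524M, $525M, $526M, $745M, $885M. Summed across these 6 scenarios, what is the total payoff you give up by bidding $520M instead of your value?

The deviation costs you only when the competing bid falls strictly between $520M and $529M; elsewhere both bids give the same outcome.
$527M: truthful payoff $2M, deviation payoff $0M → loss $2M.
$524M: truthful payoff $5M, deviation payoff $0M → loss $5M.
$525M: truthful payoff $4M, deviation payoff $0M → loss $4M.
$526M: truthful payoff $3M, deviation payoff $0M → loss $3M.
$745M: outcomes coincide → loss $0M.
$885M: outcomes coincide → loss $0M.
Total loss = $2M + $5M + $4M + $3M = $14M.

$14M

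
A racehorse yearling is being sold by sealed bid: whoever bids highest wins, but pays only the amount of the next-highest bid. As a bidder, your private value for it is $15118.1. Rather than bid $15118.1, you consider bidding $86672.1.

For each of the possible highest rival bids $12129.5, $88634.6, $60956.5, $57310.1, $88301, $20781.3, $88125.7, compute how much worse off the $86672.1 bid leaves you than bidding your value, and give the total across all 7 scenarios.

$93693.6

The deviation costs you only when the competing bid falls strictly between $15118.1 and $86672.1; elsewhere both bids give the same outcome.
$12129.5: outcomes coincide → loss $0.
$88634.6: outcomes coincide → loss $0.
$60956.5: truthful payoff $0, deviation payoff −$45838.4 → loss $45838.4.
$57310.1: truthful payoff $0, deviation payoff −$42192 → loss $42192.
$88301: outcomes coincide → loss $0.
$20781.3: truthful payoff $0, deviation payoff −$5663.2 → loss $5663.2.
$88125.7: outcomes coincide → loss $0.
Total loss = $45838.4 + $42192 + $5663.2 = $93693.6.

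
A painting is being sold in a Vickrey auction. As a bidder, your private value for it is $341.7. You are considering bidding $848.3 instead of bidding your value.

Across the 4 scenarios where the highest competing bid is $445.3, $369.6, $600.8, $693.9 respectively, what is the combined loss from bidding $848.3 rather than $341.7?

$742.8

The deviation costs you only when the competing bid falls strictly between $341.7 and $848.3; elsewhere both bids give the same outcome.
$445.3: truthful payoff $0, deviation payoff −$103.6 → loss $103.6.
$369.6: truthful payoff $0, deviation payoff −$27.9 → loss $27.9.
$600.8: truthful payoff $0, deviation payoff −$259.1 → loss $259.1.
$693.9: truthful payoff $0, deviation payoff −$352.2 → loss $352.2.
Total loss = $103.6 + $27.9 + $259.1 + $352.2 = $742.8.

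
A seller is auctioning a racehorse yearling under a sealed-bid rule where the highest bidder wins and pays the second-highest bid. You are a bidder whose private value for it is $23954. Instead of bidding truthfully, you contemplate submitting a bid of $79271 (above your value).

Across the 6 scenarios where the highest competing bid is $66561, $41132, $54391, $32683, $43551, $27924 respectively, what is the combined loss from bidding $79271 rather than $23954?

The deviation costs you only when the competing bid falls strictly between $23954 and $79271; elsewhere both bids give the same outcome.
$66561: truthful payoff $0, deviation payoff −$42607 → loss $42607.
$41132: truthful payoff $0, deviation payoff −$17178 → loss $17178.
$54391: truthful payoff $0, deviation payoff −$30437 → loss $30437.
$32683: truthful payoff $0, deviation payoff −$8729 → loss $8729.
$43551: truthful payoff $0, deviation payoff −$19597 → loss $19597.
$27924: truthful payoff $0, deviation payoff −$3970 → loss $3970.
Total loss = $42607 + $17178 + $30437 + $8729 + $19597 + $3970 = $122518.

$122518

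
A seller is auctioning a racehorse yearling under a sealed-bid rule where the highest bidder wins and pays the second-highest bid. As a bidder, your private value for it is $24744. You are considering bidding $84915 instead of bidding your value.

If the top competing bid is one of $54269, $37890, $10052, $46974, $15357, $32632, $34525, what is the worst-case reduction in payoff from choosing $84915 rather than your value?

$29525

$54269: truthful gives $0, deviation gives −$29525 → loss $29525.
$37890: truthful gives $0, deviation gives −$13146 → loss $13146.
$10052: same outcome either way → loss $0.
$46974: truthful gives $0, deviation gives −$22230 → loss $22230.
$15357: same outcome either way → loss $0.
$32632: truthful gives $0, deviation gives −$7888 → loss $7888.
$34525: truthful gives $0, deviation gives −$9781 → loss $9781.
Maximum loss: $29525.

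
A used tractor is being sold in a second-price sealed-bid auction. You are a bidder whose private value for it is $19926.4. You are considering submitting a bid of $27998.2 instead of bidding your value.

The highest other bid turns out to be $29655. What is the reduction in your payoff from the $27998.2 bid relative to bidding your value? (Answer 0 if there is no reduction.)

$0

Bidding your value $19926.4: you lose (since $19926.4 < $29655). Payoff $0.
Bidding $27998.2: you lose. Payoff $0.
Difference = $0 − $0 = $0; both bids lead to the same outcome because the competing bid is above both your value and your alternative bid.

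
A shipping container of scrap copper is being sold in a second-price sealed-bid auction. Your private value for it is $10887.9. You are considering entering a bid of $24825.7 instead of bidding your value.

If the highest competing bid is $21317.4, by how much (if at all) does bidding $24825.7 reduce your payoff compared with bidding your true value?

Bidding your value $10887.9: you lose (since $10887.9 < $21317.4). Payoff $0.
Bidding $24825.7: you win and pay $21317.4. Payoff $10887.9 − $21317.4 = −$10429.5.
The competing bid $21317.4 lies between your value and your inflated bid, so overbidding wins an item priced above your value.
Loss from deviating = $0 − (−$10429.5) = $10429.5.

$10429.5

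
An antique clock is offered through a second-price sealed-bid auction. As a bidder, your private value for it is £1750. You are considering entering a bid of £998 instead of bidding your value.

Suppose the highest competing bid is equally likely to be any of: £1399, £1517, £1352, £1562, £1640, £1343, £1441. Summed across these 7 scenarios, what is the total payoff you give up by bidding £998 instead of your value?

£1996

The deviation costs you only when the competing bid falls strictly between £998 and £1750; elsewhere both bids give the same outcome.
£1399: truthful payoff £351, deviation payoff £0 → loss £351.
£1517: truthful payoff £233, deviation payoff £0 → loss £233.
£1352: truthful payoff £398, deviation payoff £0 → loss £398.
£1562: truthful payoff £188, deviation payoff £0 → loss £188.
£1640: truthful payoff £110, deviation payoff £0 → loss £110.
£1343: truthful payoff £407, deviation payoff £0 → loss £407.
£1441: truthful payoff £309, deviation payoff £0 → loss £309.
Total loss = £351 + £233 + £398 + £188 + £110 + £407 + £309 = £1996.
In a second-price auction your bid sets only whether you win, not what you pay, so bidding your true value is weakly dominant.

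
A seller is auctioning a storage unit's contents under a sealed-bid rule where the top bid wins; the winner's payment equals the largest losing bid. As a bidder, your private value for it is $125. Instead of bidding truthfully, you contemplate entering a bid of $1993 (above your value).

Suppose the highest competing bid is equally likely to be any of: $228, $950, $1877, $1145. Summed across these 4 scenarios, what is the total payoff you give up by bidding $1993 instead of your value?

The deviation costs you only when the competing bid falls strictly between $125 and $1993; elsewhere both bids give the same outcome.
$228: truthful payoff $0, deviation payoff −$103 → loss $103.
$950: truthful payoff $0, deviation payoff −$825 → loss $825.
$1877: truthful payoff $0, deviation payoff −$1752 → loss $1752.
$1145: truthful payoff $0, deviation payoff −$1020 → loss $1020.
Total loss = $103 + $825 + $1752 + $1020 = $3700.

$3700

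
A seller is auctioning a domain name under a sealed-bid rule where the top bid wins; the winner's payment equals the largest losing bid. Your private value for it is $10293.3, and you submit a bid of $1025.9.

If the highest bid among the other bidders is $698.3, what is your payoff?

$9595

Your bid $1025.9 exceeds the highest competing bid $698.3, so you win.
In a second-price auction the winner pays the second-highest bid, $698.3.
Payoff = value − price = $10293.3 − $698.3 = $9595.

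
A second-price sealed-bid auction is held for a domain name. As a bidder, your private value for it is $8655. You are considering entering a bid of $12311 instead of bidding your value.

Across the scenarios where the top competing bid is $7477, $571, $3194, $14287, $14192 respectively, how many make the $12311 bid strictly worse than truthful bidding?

0

The deviation hurts exactly when the highest competing bid lies strictly between $8655 and $12311 — overbidding then wins at a price above your value.
$7477: below both → same outcome either way.
$571: below both → same outcome either way.
$3194: below both → same outcome either way.
$14287: above both → same outcome either way.
$14192: above both → same outcome either way.
Count: 0.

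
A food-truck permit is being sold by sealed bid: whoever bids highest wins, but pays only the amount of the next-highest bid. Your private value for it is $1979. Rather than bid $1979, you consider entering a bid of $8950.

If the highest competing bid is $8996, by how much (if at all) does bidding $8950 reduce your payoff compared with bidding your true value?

Bidding your value $1979: you lose (since $1979 < $8996). Payoff $0.
Bidding $8950: you lose. Payoff $0.
Difference = $0 − $0 = $0; both bids lead to the same outcome because the competing bid is above both your value and your alternative bid.

$0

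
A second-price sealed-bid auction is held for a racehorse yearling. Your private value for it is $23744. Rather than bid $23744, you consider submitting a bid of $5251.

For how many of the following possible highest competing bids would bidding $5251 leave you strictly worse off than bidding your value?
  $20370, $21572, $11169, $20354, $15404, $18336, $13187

The deviation hurts exactly when the highest competing bid lies strictly between $5251 and $23744 — underbidding then forfeits a profitable win.
$20370: inside the interval → strictly worse (loss $3374).
$21572: inside the interval → strictly worse (loss $2172).
$11169: inside the interval → strictly worse (loss $12575).
$20354: inside the interval → strictly worse (loss $3390).
$15404: inside the interval → strictly worse (loss $8340).
$18336: inside the interval → strictly worse (loss $5408).
$13187: inside the interval → strictly worse (loss $10557).
Count: 7.

7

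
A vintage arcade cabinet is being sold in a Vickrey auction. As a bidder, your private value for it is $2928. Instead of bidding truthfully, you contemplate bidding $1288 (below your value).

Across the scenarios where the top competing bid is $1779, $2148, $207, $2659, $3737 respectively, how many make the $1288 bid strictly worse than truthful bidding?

3

The deviation hurts exactly when the highest competing bid lies strictly between $1288 and $2928 — underbidding then forfeits a profitable win.
$1779: inside the interval → strictly worse (loss $1149).
$2148: inside the interval → strictly worse (loss $780).
$207: below both → same outcome either way.
$2659: inside the interval → strictly worse (loss $269).
$3737: above both → same outcome either way.
Count: 3.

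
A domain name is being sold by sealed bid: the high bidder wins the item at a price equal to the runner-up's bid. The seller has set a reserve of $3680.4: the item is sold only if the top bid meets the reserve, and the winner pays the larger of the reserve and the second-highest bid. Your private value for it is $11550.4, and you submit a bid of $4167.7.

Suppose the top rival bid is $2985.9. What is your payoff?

$7870

Your bid $4167.7 is the highest and exceeds the reserve.
Price = max(second-highest bid, reserve) = max($2985.9, $3680.4) = $3680.4.
Payoff = $11550.4 − $3680.4 = $7870.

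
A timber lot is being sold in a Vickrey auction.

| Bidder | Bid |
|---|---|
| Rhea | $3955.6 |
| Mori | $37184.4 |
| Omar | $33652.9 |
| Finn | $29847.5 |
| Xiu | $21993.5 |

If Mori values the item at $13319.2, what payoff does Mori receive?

−$20333.7

Highest bid: Mori at $37184.4, so Mori wins.
Second-highest bid: Omar at $33652.9 — that is the price the winner pays.
Mori's payoff = value − price = $13319.2 − $33652.9 = −$20333.7.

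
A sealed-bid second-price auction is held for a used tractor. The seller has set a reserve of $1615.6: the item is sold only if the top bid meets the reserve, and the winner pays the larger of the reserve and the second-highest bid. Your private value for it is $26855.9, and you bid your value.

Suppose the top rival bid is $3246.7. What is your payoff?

Your bid $26855.9 is the highest and exceeds the reserve.
Price = max(second-highest bid, reserve) = max($3246.7, $1615.6) = $3246.7.
Payoff = $26855.9 − $3246.7 = $23609.2.

$23609.2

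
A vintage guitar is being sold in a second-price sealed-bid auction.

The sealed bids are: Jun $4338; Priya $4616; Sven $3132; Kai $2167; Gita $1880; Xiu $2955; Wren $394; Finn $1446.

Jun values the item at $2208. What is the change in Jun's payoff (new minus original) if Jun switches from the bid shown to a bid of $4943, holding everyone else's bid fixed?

−$2408

The highest bid among the other bidders is $4616; Jun's bid doesn't change that.
Original bid $4338: Jun is not highest (top rival bid is $4616); payoff $0.
Alternative bid $4943: Jun is highest, pays the top rival bid $4616; payoff $2208 − $4616 = −$2408.
Change in payoff = −$2408 − ($0) = −$2408.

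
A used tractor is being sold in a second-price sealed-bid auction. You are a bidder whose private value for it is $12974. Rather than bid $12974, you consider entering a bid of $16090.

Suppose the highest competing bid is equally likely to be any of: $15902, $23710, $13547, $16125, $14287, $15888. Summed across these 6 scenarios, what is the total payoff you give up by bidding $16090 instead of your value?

The deviation costs you only when the competing bid falls strictly between $12974 and $16090; elsewhere both bids give the same outcome.
$15902: truthful payoff $0, deviation payoff −$2928 → loss $2928.
$23710: outcomes coincide → loss $0.
$13547: truthful payoff $0, deviation payoff −$573 → loss $573.
$16125: outcomes coincide → loss $0.
$14287: truthful payoff $0, deviation payoff −$1313 → loss $1313.
$15888: truthful payoff $0, deviation payoff −$2914 → loss $2914.
Total loss = $2928 + $573 + $1313 + $2914 = $7728.

$7728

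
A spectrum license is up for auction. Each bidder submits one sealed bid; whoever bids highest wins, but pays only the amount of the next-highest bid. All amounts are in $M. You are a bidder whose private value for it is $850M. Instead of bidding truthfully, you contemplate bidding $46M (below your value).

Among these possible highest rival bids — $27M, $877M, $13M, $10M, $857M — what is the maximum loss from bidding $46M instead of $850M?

$27M: same outcome either way → loss $0M.
$877M: same outcome either way → loss $0M.
$13M: same outcome either way → loss $0M.
$10M: same outcome either way → loss $0M.
$857M: same outcome either way → loss $0M.
Maximum loss: $0M.

$0M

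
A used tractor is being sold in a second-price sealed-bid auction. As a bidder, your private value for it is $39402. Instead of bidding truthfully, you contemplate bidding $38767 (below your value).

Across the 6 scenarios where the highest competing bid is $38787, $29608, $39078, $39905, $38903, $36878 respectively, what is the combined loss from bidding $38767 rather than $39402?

The deviation costs you only when the competing bid falls strictly between $38767 and $39402; elsewhere both bids give the same outcome.
$38787: truthful payoff $615, deviation payoff $0 → loss $615.
$29608: outcomes coincide → loss $0.
$39078: truthful payoff $324, deviation payoff $0 → loss $324.
$39905: outcomes coincide → loss $0.
$38903: truthful payoff $499, deviation payoff $0 → loss $499.
$36878: outcomes coincide → loss $0.
Total loss = $615 + $324 + $499 = $1438.

$1438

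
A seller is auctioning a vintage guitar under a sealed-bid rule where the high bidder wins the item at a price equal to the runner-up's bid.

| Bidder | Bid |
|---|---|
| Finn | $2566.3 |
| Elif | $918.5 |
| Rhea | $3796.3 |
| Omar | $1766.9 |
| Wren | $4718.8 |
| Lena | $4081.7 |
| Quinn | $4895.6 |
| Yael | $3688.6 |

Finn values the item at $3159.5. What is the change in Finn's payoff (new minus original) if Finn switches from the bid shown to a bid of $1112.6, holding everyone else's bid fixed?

The highest bid among the other bidders is $4895.6; Finn's bid doesn't change that.
Original bid $2566.3: Finn is not highest (top rival bid is $4895.6); payoff $0.
Alternative bid $1112.6: Finn is not highest (top rival bid is $4895.6); payoff $0.
Change in payoff = $0 − ($0) = $0.

$0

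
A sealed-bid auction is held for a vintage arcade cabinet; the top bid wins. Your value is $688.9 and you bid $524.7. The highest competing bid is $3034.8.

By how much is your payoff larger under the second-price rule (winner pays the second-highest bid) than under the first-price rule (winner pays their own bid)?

$0

Your bid $524.7 is below $3034.8, so you lose under either rule.
Payoff is $0 in both cases; difference = $0.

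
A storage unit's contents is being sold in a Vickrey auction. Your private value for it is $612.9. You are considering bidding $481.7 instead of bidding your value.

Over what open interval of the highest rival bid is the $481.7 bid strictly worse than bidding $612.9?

If the competing bid is below $481.7, both bids win at the same price — no difference.
If it is above $612.9, both bids lose — no difference.
If it lies strictly between $481.7 and $612.9, bidding your value wins at a price below your value (positive payoff) while bidding $481.7 loses (payoff 0).
So the deviation strictly hurts on the open interval ($481.7, $612.9).

($481.7, $612.9)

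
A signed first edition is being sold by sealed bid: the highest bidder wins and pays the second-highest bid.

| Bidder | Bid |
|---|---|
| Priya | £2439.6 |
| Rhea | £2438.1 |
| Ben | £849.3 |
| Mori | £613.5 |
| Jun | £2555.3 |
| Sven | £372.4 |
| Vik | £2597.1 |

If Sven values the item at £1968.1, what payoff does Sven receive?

Highest bid: Vik at £2597.1, so Vik wins.
Second-highest bid: Jun at £2555.3 — that is the price the winner pays.
Sven did not win, so Sven pays nothing and receives nothing: payoff £0.

£0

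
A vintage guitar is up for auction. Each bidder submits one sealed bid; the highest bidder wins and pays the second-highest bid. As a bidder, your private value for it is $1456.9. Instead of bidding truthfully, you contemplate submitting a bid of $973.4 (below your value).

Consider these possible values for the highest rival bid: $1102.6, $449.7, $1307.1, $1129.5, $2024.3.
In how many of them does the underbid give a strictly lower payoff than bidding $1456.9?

3

The deviation hurts exactly when the highest competing bid lies strictly between $973.4 and $1456.9 — underbidding then forfeits a profitable win.
$1102.6: inside the interval → strictly worse (loss $354.3).
$449.7: below both → same outcome either way.
$1307.1: inside the interval → strictly worse (loss $149.8).
$1129.5: inside the interval → strictly worse (loss $327.4).
$2024.3: above both → same outcome either way.
Count: 3.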